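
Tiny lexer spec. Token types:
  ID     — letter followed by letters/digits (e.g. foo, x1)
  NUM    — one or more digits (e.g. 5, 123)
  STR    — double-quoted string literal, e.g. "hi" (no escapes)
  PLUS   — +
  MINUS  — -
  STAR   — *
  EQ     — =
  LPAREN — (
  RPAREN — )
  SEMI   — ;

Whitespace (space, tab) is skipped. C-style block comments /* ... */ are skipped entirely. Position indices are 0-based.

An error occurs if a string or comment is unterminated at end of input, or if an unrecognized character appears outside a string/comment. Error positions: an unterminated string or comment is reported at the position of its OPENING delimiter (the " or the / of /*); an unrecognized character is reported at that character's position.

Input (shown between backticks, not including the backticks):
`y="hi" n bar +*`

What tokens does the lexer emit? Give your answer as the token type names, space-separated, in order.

Answer: ID EQ STR ID ID PLUS STAR

Derivation:
pos=0: emit ID 'y' (now at pos=1)
pos=1: emit EQ '='
pos=2: enter STRING mode
pos=2: emit STR "hi" (now at pos=6)
pos=7: emit ID 'n' (now at pos=8)
pos=9: emit ID 'bar' (now at pos=12)
pos=13: emit PLUS '+'
pos=14: emit STAR '*'
DONE. 7 tokens: [ID, EQ, STR, ID, ID, PLUS, STAR]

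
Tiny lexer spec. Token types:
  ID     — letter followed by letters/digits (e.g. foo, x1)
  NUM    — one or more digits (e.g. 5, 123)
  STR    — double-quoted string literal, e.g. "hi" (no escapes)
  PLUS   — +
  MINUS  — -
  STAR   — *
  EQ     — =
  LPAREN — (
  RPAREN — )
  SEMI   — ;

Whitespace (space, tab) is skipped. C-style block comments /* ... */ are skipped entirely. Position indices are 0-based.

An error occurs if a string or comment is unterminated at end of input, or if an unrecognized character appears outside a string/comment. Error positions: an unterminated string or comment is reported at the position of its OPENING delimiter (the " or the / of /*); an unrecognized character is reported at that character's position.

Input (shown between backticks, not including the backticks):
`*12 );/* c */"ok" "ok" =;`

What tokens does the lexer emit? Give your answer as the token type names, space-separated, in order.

Answer: STAR NUM RPAREN SEMI STR STR EQ SEMI

Derivation:
pos=0: emit STAR '*'
pos=1: emit NUM '12' (now at pos=3)
pos=4: emit RPAREN ')'
pos=5: emit SEMI ';'
pos=6: enter COMMENT mode (saw '/*')
exit COMMENT mode (now at pos=13)
pos=13: enter STRING mode
pos=13: emit STR "ok" (now at pos=17)
pos=18: enter STRING mode
pos=18: emit STR "ok" (now at pos=22)
pos=23: emit EQ '='
pos=24: emit SEMI ';'
DONE. 8 tokens: [STAR, NUM, RPAREN, SEMI, STR, STR, EQ, SEMI]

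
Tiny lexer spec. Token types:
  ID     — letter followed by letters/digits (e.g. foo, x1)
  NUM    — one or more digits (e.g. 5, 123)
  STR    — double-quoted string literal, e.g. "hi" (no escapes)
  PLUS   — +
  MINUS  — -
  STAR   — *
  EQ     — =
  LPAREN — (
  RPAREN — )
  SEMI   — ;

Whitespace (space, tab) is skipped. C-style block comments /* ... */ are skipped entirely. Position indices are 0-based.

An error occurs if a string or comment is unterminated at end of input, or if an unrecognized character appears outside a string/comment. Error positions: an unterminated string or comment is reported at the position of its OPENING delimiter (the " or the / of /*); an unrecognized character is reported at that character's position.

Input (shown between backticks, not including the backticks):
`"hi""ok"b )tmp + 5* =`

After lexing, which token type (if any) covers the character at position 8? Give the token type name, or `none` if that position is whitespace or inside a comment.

pos=0: enter STRING mode
pos=0: emit STR "hi" (now at pos=4)
pos=4: enter STRING mode
pos=4: emit STR "ok" (now at pos=8)
pos=8: emit ID 'b' (now at pos=9)
pos=10: emit RPAREN ')'
pos=11: emit ID 'tmp' (now at pos=14)
pos=15: emit PLUS '+'
pos=17: emit NUM '5' (now at pos=18)
pos=18: emit STAR '*'
pos=20: emit EQ '='
DONE. 9 tokens: [STR, STR, ID, RPAREN, ID, PLUS, NUM, STAR, EQ]
Position 8: char is 'b' -> ID

Answer: ID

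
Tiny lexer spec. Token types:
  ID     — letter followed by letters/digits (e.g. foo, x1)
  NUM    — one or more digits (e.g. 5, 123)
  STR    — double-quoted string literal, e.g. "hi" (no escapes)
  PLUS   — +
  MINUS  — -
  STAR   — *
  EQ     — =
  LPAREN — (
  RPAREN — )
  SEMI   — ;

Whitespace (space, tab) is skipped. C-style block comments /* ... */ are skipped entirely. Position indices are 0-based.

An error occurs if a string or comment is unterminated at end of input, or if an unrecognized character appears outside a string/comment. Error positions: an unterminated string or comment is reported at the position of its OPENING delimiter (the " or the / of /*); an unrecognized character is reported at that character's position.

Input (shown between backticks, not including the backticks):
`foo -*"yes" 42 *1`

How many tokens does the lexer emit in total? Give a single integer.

pos=0: emit ID 'foo' (now at pos=3)
pos=4: emit MINUS '-'
pos=5: emit STAR '*'
pos=6: enter STRING mode
pos=6: emit STR "yes" (now at pos=11)
pos=12: emit NUM '42' (now at pos=14)
pos=15: emit STAR '*'
pos=16: emit NUM '1' (now at pos=17)
DONE. 7 tokens: [ID, MINUS, STAR, STR, NUM, STAR, NUM]

Answer: 7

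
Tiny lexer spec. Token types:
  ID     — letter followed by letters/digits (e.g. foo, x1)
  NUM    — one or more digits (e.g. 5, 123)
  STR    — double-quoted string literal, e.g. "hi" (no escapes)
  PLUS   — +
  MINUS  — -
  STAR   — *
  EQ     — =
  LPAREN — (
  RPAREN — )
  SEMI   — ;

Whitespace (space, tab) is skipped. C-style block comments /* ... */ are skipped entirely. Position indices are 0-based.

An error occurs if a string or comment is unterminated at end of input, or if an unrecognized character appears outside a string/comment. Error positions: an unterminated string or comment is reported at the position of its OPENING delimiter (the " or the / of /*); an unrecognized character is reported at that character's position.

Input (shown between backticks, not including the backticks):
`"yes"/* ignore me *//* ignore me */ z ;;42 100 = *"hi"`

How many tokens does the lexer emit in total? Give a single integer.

pos=0: enter STRING mode
pos=0: emit STR "yes" (now at pos=5)
pos=5: enter COMMENT mode (saw '/*')
exit COMMENT mode (now at pos=20)
pos=20: enter COMMENT mode (saw '/*')
exit COMMENT mode (now at pos=35)
pos=36: emit ID 'z' (now at pos=37)
pos=38: emit SEMI ';'
pos=39: emit SEMI ';'
pos=40: emit NUM '42' (now at pos=42)
pos=43: emit NUM '100' (now at pos=46)
pos=47: emit EQ '='
pos=49: emit STAR '*'
pos=50: enter STRING mode
pos=50: emit STR "hi" (now at pos=54)
DONE. 9 tokens: [STR, ID, SEMI, SEMI, NUM, NUM, EQ, STAR, STR]

Answer: 9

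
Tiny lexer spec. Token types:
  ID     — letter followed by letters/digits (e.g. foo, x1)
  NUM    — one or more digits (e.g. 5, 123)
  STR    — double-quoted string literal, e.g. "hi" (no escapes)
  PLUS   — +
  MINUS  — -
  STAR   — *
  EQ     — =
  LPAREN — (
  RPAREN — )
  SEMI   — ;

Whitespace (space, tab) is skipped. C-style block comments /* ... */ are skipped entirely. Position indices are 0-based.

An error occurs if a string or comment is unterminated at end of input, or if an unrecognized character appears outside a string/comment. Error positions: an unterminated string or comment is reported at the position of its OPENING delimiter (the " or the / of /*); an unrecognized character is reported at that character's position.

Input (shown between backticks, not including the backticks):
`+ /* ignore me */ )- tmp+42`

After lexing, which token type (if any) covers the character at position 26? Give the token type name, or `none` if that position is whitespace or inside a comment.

pos=0: emit PLUS '+'
pos=2: enter COMMENT mode (saw '/*')
exit COMMENT mode (now at pos=17)
pos=18: emit RPAREN ')'
pos=19: emit MINUS '-'
pos=21: emit ID 'tmp' (now at pos=24)
pos=24: emit PLUS '+'
pos=25: emit NUM '42' (now at pos=27)
DONE. 6 tokens: [PLUS, RPAREN, MINUS, ID, PLUS, NUM]
Position 26: char is '2' -> NUM

Answer: NUM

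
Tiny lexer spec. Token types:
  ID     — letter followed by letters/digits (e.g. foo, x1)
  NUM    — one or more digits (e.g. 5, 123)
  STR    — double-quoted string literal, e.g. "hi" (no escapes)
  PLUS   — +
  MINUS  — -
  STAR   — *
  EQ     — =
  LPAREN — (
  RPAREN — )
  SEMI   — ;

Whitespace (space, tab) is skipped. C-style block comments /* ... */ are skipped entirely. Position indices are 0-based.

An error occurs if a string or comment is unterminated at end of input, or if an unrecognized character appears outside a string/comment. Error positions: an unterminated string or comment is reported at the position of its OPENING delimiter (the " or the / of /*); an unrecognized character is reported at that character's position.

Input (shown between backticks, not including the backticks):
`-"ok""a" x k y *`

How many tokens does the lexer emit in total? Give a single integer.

pos=0: emit MINUS '-'
pos=1: enter STRING mode
pos=1: emit STR "ok" (now at pos=5)
pos=5: enter STRING mode
pos=5: emit STR "a" (now at pos=8)
pos=9: emit ID 'x' (now at pos=10)
pos=11: emit ID 'k' (now at pos=12)
pos=13: emit ID 'y' (now at pos=14)
pos=15: emit STAR '*'
DONE. 7 tokens: [MINUS, STR, STR, ID, ID, ID, STAR]

Answer: 7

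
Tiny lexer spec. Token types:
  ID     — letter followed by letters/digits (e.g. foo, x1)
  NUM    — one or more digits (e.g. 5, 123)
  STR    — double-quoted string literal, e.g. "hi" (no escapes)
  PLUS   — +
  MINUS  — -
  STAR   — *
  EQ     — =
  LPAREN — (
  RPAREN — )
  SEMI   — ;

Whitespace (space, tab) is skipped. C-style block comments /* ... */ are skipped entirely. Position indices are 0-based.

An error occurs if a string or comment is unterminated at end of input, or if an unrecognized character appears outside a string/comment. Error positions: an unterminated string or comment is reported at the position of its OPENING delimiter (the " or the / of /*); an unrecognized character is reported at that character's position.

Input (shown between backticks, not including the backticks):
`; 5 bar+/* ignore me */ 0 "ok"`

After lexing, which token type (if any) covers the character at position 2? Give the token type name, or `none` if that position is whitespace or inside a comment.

Answer: NUM

Derivation:
pos=0: emit SEMI ';'
pos=2: emit NUM '5' (now at pos=3)
pos=4: emit ID 'bar' (now at pos=7)
pos=7: emit PLUS '+'
pos=8: enter COMMENT mode (saw '/*')
exit COMMENT mode (now at pos=23)
pos=24: emit NUM '0' (now at pos=25)
pos=26: enter STRING mode
pos=26: emit STR "ok" (now at pos=30)
DONE. 6 tokens: [SEMI, NUM, ID, PLUS, NUM, STR]
Position 2: char is '5' -> NUM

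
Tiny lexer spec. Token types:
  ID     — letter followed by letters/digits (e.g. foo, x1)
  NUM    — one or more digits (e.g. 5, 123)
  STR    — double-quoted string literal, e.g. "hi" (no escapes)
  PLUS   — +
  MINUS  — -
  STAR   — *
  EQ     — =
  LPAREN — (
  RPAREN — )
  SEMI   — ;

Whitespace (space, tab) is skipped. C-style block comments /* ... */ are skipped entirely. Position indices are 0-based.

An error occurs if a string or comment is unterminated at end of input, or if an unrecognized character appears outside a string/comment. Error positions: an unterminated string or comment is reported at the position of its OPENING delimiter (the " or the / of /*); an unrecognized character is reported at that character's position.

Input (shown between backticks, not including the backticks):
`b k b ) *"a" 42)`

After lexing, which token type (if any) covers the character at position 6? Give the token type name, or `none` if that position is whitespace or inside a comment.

pos=0: emit ID 'b' (now at pos=1)
pos=2: emit ID 'k' (now at pos=3)
pos=4: emit ID 'b' (now at pos=5)
pos=6: emit RPAREN ')'
pos=8: emit STAR '*'
pos=9: enter STRING mode
pos=9: emit STR "a" (now at pos=12)
pos=13: emit NUM '42' (now at pos=15)
pos=15: emit RPAREN ')'
DONE. 8 tokens: [ID, ID, ID, RPAREN, STAR, STR, NUM, RPAREN]
Position 6: char is ')' -> RPAREN

Answer: RPAREN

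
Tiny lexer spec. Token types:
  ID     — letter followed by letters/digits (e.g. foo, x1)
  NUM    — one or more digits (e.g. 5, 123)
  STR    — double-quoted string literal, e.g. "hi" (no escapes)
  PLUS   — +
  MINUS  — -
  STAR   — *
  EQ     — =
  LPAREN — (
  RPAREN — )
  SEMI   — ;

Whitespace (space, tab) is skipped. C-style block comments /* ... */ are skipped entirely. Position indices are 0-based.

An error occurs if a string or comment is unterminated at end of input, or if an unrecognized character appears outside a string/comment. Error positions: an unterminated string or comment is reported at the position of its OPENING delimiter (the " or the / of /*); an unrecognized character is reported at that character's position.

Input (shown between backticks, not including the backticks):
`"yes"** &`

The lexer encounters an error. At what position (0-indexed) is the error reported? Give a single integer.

Answer: 8

Derivation:
pos=0: enter STRING mode
pos=0: emit STR "yes" (now at pos=5)
pos=5: emit STAR '*'
pos=6: emit STAR '*'
pos=8: ERROR — unrecognized char '&'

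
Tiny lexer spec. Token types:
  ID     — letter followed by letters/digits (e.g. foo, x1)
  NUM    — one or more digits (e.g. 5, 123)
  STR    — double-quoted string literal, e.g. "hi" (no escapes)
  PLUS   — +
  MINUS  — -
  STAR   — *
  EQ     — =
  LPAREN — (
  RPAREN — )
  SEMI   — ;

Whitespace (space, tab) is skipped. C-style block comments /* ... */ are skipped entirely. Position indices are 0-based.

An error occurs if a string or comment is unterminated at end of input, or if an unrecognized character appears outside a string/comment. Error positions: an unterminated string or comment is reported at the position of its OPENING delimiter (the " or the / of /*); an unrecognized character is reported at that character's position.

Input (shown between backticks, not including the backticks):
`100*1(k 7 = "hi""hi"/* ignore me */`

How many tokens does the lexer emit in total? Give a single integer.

Answer: 9

Derivation:
pos=0: emit NUM '100' (now at pos=3)
pos=3: emit STAR '*'
pos=4: emit NUM '1' (now at pos=5)
pos=5: emit LPAREN '('
pos=6: emit ID 'k' (now at pos=7)
pos=8: emit NUM '7' (now at pos=9)
pos=10: emit EQ '='
pos=12: enter STRING mode
pos=12: emit STR "hi" (now at pos=16)
pos=16: enter STRING mode
pos=16: emit STR "hi" (now at pos=20)
pos=20: enter COMMENT mode (saw '/*')
exit COMMENT mode (now at pos=35)
DONE. 9 tokens: [NUM, STAR, NUM, LPAREN, ID, NUM, EQ, STR, STR]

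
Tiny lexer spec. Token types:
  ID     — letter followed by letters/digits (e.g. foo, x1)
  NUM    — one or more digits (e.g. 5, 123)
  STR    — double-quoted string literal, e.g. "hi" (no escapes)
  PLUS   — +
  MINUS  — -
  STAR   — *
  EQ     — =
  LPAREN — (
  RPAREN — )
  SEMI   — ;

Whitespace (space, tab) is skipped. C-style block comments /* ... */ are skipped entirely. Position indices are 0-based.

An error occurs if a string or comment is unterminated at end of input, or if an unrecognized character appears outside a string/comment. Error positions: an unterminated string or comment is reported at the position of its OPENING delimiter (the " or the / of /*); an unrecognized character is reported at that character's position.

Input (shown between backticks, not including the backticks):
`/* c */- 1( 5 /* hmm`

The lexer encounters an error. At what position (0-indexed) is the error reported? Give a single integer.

pos=0: enter COMMENT mode (saw '/*')
exit COMMENT mode (now at pos=7)
pos=7: emit MINUS '-'
pos=9: emit NUM '1' (now at pos=10)
pos=10: emit LPAREN '('
pos=12: emit NUM '5' (now at pos=13)
pos=14: enter COMMENT mode (saw '/*')
pos=14: ERROR — unterminated comment (reached EOF)

Answer: 14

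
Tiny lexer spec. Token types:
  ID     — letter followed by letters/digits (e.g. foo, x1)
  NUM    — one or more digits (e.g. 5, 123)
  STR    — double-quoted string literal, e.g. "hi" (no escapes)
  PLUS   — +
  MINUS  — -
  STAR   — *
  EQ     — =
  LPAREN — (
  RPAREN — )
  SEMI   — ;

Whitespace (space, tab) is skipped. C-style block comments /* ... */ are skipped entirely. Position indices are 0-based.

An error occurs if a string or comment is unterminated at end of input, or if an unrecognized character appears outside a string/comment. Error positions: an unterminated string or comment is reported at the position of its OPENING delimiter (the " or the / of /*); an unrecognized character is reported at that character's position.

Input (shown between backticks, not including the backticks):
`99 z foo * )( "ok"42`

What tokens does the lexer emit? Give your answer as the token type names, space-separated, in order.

Answer: NUM ID ID STAR RPAREN LPAREN STR NUM

Derivation:
pos=0: emit NUM '99' (now at pos=2)
pos=3: emit ID 'z' (now at pos=4)
pos=5: emit ID 'foo' (now at pos=8)
pos=9: emit STAR '*'
pos=11: emit RPAREN ')'
pos=12: emit LPAREN '('
pos=14: enter STRING mode
pos=14: emit STR "ok" (now at pos=18)
pos=18: emit NUM '42' (now at pos=20)
DONE. 8 tokens: [NUM, ID, ID, STAR, RPAREN, LPAREN, STR, NUM]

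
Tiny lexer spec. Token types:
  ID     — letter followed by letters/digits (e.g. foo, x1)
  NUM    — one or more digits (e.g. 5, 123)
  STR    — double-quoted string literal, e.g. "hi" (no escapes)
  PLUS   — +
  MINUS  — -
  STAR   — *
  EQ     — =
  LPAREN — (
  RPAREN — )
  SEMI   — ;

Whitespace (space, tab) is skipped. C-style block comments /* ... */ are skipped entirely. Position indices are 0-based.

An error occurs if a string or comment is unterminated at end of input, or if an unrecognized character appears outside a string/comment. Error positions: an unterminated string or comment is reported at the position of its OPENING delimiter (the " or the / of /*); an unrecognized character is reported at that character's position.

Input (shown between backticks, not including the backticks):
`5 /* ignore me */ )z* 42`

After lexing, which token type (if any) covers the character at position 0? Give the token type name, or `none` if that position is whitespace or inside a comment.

Answer: NUM

Derivation:
pos=0: emit NUM '5' (now at pos=1)
pos=2: enter COMMENT mode (saw '/*')
exit COMMENT mode (now at pos=17)
pos=18: emit RPAREN ')'
pos=19: emit ID 'z' (now at pos=20)
pos=20: emit STAR '*'
pos=22: emit NUM '42' (now at pos=24)
DONE. 5 tokens: [NUM, RPAREN, ID, STAR, NUM]
Position 0: char is '5' -> NUM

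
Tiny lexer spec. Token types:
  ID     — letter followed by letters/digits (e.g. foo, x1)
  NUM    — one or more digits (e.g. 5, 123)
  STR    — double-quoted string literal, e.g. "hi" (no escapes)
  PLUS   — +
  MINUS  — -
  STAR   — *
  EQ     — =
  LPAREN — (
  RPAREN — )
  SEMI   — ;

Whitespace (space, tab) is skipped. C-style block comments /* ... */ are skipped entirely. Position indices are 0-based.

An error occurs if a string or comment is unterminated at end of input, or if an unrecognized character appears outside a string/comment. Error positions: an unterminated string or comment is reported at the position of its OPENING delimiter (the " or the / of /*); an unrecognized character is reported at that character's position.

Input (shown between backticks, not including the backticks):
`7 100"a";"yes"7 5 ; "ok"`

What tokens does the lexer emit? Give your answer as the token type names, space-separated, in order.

Answer: NUM NUM STR SEMI STR NUM NUM SEMI STR

Derivation:
pos=0: emit NUM '7' (now at pos=1)
pos=2: emit NUM '100' (now at pos=5)
pos=5: enter STRING mode
pos=5: emit STR "a" (now at pos=8)
pos=8: emit SEMI ';'
pos=9: enter STRING mode
pos=9: emit STR "yes" (now at pos=14)
pos=14: emit NUM '7' (now at pos=15)
pos=16: emit NUM '5' (now at pos=17)
pos=18: emit SEMI ';'
pos=20: enter STRING mode
pos=20: emit STR "ok" (now at pos=24)
DONE. 9 tokens: [NUM, NUM, STR, SEMI, STR, NUM, NUM, SEMI, STR]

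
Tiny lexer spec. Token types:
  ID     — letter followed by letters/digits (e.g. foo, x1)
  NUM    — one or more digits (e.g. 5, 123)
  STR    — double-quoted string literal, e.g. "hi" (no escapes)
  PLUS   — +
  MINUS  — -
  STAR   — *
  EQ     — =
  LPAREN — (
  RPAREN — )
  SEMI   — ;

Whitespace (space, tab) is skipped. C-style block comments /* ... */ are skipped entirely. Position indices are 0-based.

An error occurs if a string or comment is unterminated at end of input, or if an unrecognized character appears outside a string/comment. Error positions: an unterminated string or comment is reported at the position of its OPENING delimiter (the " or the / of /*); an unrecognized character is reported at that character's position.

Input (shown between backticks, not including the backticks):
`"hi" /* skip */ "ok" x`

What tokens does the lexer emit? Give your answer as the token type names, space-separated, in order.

Answer: STR STR ID

Derivation:
pos=0: enter STRING mode
pos=0: emit STR "hi" (now at pos=4)
pos=5: enter COMMENT mode (saw '/*')
exit COMMENT mode (now at pos=15)
pos=16: enter STRING mode
pos=16: emit STR "ok" (now at pos=20)
pos=21: emit ID 'x' (now at pos=22)
DONE. 3 tokens: [STR, STR, ID]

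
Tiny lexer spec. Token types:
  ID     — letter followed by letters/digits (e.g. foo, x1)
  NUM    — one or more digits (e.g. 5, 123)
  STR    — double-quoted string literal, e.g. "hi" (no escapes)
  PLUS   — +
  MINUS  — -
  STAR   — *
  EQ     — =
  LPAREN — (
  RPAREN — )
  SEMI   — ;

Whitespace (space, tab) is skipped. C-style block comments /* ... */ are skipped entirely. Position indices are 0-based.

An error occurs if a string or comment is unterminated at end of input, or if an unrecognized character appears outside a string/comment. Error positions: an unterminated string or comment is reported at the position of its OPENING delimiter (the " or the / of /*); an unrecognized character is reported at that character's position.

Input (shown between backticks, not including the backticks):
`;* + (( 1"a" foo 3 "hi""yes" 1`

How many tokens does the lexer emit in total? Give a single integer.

pos=0: emit SEMI ';'
pos=1: emit STAR '*'
pos=3: emit PLUS '+'
pos=5: emit LPAREN '('
pos=6: emit LPAREN '('
pos=8: emit NUM '1' (now at pos=9)
pos=9: enter STRING mode
pos=9: emit STR "a" (now at pos=12)
pos=13: emit ID 'foo' (now at pos=16)
pos=17: emit NUM '3' (now at pos=18)
pos=19: enter STRING mode
pos=19: emit STR "hi" (now at pos=23)
pos=23: enter STRING mode
pos=23: emit STR "yes" (now at pos=28)
pos=29: emit NUM '1' (now at pos=30)
DONE. 12 tokens: [SEMI, STAR, PLUS, LPAREN, LPAREN, NUM, STR, ID, NUM, STR, STR, NUM]

Answer: 12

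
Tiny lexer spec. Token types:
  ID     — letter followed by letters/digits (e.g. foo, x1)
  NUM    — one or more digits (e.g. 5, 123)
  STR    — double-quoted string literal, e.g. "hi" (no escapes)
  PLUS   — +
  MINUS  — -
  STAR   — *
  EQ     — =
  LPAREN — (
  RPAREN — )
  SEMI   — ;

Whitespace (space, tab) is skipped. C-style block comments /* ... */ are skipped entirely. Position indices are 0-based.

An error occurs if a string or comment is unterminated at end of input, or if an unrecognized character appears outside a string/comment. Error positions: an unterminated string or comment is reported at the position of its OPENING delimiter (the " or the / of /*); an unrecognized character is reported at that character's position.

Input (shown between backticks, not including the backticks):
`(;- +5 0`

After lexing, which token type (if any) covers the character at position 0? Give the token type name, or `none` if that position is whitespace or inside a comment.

pos=0: emit LPAREN '('
pos=1: emit SEMI ';'
pos=2: emit MINUS '-'
pos=4: emit PLUS '+'
pos=5: emit NUM '5' (now at pos=6)
pos=7: emit NUM '0' (now at pos=8)
DONE. 6 tokens: [LPAREN, SEMI, MINUS, PLUS, NUM, NUM]
Position 0: char is '(' -> LPAREN

Answer: LPAREN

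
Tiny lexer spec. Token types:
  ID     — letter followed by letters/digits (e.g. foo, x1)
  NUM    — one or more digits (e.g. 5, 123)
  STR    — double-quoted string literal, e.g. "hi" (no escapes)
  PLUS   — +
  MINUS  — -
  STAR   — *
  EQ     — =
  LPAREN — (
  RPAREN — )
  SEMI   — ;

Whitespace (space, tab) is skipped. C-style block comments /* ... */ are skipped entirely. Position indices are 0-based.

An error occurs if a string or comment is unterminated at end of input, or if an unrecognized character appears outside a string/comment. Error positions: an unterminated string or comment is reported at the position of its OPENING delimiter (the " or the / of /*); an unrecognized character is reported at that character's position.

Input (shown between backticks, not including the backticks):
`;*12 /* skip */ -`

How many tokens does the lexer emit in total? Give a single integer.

pos=0: emit SEMI ';'
pos=1: emit STAR '*'
pos=2: emit NUM '12' (now at pos=4)
pos=5: enter COMMENT mode (saw '/*')
exit COMMENT mode (now at pos=15)
pos=16: emit MINUS '-'
DONE. 4 tokens: [SEMI, STAR, NUM, MINUS]

Answer: 4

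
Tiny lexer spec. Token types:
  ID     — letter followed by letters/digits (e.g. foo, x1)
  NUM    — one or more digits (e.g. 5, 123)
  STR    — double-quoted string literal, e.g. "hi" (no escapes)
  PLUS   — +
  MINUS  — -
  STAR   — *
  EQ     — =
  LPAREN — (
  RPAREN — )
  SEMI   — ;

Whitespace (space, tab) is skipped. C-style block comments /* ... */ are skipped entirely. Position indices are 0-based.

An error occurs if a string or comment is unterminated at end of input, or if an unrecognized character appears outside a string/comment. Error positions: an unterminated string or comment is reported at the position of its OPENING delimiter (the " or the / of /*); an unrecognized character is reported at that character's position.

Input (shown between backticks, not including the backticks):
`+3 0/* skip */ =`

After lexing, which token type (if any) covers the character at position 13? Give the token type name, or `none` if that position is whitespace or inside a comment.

pos=0: emit PLUS '+'
pos=1: emit NUM '3' (now at pos=2)
pos=3: emit NUM '0' (now at pos=4)
pos=4: enter COMMENT mode (saw '/*')
exit COMMENT mode (now at pos=14)
pos=15: emit EQ '='
DONE. 4 tokens: [PLUS, NUM, NUM, EQ]
Position 13: char is '/' -> none

Answer: none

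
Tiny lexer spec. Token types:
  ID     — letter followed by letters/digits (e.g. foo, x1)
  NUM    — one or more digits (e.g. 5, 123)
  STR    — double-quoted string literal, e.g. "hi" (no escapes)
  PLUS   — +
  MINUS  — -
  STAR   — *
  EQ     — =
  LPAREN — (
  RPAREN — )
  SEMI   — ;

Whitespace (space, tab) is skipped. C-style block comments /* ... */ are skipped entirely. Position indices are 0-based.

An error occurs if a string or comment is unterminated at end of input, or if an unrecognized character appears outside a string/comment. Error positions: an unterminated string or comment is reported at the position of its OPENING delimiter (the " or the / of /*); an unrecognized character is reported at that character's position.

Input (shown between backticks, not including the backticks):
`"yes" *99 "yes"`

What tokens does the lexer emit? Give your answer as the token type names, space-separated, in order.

Answer: STR STAR NUM STR

Derivation:
pos=0: enter STRING mode
pos=0: emit STR "yes" (now at pos=5)
pos=6: emit STAR '*'
pos=7: emit NUM '99' (now at pos=9)
pos=10: enter STRING mode
pos=10: emit STR "yes" (now at pos=15)
DONE. 4 tokens: [STR, STAR, NUM, STR]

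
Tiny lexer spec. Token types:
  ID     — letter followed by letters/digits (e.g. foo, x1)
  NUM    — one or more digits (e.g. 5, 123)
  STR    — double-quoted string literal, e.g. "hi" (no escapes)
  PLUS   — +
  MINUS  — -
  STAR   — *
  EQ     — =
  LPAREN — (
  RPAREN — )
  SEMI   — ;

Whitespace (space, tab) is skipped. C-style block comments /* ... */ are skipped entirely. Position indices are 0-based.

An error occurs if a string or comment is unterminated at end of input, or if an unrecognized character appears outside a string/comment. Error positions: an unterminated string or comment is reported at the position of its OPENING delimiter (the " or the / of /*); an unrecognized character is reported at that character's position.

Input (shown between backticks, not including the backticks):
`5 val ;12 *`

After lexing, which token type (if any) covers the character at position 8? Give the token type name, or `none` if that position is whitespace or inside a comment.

pos=0: emit NUM '5' (now at pos=1)
pos=2: emit ID 'val' (now at pos=5)
pos=6: emit SEMI ';'
pos=7: emit NUM '12' (now at pos=9)
pos=10: emit STAR '*'
DONE. 5 tokens: [NUM, ID, SEMI, NUM, STAR]
Position 8: char is '2' -> NUM

Answer: NUM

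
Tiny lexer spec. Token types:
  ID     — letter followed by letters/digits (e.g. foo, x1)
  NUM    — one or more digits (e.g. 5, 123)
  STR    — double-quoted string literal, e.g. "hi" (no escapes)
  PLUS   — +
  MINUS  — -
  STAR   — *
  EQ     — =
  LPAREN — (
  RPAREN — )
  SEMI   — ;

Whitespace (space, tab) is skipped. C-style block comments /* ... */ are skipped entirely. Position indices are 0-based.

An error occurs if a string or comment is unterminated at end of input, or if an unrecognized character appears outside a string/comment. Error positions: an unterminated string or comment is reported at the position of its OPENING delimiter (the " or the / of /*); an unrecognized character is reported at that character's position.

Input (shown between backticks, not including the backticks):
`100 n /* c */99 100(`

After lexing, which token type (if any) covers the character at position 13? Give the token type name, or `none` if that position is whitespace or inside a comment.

pos=0: emit NUM '100' (now at pos=3)
pos=4: emit ID 'n' (now at pos=5)
pos=6: enter COMMENT mode (saw '/*')
exit COMMENT mode (now at pos=13)
pos=13: emit NUM '99' (now at pos=15)
pos=16: emit NUM '100' (now at pos=19)
pos=19: emit LPAREN '('
DONE. 5 tokens: [NUM, ID, NUM, NUM, LPAREN]
Position 13: char is '9' -> NUM

Answer: NUM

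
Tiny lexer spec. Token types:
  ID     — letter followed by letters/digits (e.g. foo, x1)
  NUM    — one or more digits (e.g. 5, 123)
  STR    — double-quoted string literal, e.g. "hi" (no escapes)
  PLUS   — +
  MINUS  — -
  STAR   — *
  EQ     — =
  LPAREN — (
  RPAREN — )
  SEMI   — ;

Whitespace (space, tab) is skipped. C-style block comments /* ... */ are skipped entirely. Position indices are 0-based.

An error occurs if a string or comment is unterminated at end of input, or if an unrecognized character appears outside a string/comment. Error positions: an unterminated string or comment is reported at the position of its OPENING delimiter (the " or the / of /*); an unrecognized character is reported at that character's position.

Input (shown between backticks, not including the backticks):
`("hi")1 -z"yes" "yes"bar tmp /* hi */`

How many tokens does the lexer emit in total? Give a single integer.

pos=0: emit LPAREN '('
pos=1: enter STRING mode
pos=1: emit STR "hi" (now at pos=5)
pos=5: emit RPAREN ')'
pos=6: emit NUM '1' (now at pos=7)
pos=8: emit MINUS '-'
pos=9: emit ID 'z' (now at pos=10)
pos=10: enter STRING mode
pos=10: emit STR "yes" (now at pos=15)
pos=16: enter STRING mode
pos=16: emit STR "yes" (now at pos=21)
pos=21: emit ID 'bar' (now at pos=24)
pos=25: emit ID 'tmp' (now at pos=28)
pos=29: enter COMMENT mode (saw '/*')
exit COMMENT mode (now at pos=37)
DONE. 10 tokens: [LPAREN, STR, RPAREN, NUM, MINUS, ID, STR, STR, ID, ID]

Answer: 10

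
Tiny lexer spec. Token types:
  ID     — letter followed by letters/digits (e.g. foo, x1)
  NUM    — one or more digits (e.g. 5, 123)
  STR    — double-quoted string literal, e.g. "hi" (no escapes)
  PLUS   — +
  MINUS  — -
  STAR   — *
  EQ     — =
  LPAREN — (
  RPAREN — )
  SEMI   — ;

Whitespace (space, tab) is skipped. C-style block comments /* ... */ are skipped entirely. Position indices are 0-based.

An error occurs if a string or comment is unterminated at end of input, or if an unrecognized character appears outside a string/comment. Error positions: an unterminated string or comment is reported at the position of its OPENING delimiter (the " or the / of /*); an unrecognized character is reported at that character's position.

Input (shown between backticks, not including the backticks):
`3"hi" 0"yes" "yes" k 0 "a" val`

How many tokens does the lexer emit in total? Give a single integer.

pos=0: emit NUM '3' (now at pos=1)
pos=1: enter STRING mode
pos=1: emit STR "hi" (now at pos=5)
pos=6: emit NUM '0' (now at pos=7)
pos=7: enter STRING mode
pos=7: emit STR "yes" (now at pos=12)
pos=13: enter STRING mode
pos=13: emit STR "yes" (now at pos=18)
pos=19: emit ID 'k' (now at pos=20)
pos=21: emit NUM '0' (now at pos=22)
pos=23: enter STRING mode
pos=23: emit STR "a" (now at pos=26)
pos=27: emit ID 'val' (now at pos=30)
DONE. 9 tokens: [NUM, STR, NUM, STR, STR, ID, NUM, STR, ID]

Answer: 9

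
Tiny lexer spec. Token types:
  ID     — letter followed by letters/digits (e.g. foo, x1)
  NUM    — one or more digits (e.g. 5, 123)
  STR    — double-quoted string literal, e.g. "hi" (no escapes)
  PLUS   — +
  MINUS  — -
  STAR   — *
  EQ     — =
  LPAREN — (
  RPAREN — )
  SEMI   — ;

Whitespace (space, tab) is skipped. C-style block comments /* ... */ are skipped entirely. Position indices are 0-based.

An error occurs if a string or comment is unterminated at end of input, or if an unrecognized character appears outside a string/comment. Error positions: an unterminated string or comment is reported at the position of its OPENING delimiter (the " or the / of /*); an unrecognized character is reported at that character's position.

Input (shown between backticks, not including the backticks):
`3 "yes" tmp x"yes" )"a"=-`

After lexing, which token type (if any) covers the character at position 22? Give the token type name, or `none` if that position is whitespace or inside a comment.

pos=0: emit NUM '3' (now at pos=1)
pos=2: enter STRING mode
pos=2: emit STR "yes" (now at pos=7)
pos=8: emit ID 'tmp' (now at pos=11)
pos=12: emit ID 'x' (now at pos=13)
pos=13: enter STRING mode
pos=13: emit STR "yes" (now at pos=18)
pos=19: emit RPAREN ')'
pos=20: enter STRING mode
pos=20: emit STR "a" (now at pos=23)
pos=23: emit EQ '='
pos=24: emit MINUS '-'
DONE. 9 tokens: [NUM, STR, ID, ID, STR, RPAREN, STR, EQ, MINUS]
Position 22: char is '"' -> STR

Answer: STR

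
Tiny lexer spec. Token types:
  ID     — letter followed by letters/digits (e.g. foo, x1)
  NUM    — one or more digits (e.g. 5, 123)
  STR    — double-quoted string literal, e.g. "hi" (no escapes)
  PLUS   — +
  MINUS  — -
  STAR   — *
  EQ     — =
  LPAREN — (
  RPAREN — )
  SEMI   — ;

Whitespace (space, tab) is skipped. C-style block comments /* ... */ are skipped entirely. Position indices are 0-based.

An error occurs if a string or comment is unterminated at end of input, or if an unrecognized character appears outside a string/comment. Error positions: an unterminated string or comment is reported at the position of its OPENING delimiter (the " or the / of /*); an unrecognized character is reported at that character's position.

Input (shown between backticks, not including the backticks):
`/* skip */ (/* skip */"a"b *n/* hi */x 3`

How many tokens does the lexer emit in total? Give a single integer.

pos=0: enter COMMENT mode (saw '/*')
exit COMMENT mode (now at pos=10)
pos=11: emit LPAREN '('
pos=12: enter COMMENT mode (saw '/*')
exit COMMENT mode (now at pos=22)
pos=22: enter STRING mode
pos=22: emit STR "a" (now at pos=25)
pos=25: emit ID 'b' (now at pos=26)
pos=27: emit STAR '*'
pos=28: emit ID 'n' (now at pos=29)
pos=29: enter COMMENT mode (saw '/*')
exit COMMENT mode (now at pos=37)
pos=37: emit ID 'x' (now at pos=38)
pos=39: emit NUM '3' (now at pos=40)
DONE. 7 tokens: [LPAREN, STR, ID, STAR, ID, ID, NUM]

Answer: 7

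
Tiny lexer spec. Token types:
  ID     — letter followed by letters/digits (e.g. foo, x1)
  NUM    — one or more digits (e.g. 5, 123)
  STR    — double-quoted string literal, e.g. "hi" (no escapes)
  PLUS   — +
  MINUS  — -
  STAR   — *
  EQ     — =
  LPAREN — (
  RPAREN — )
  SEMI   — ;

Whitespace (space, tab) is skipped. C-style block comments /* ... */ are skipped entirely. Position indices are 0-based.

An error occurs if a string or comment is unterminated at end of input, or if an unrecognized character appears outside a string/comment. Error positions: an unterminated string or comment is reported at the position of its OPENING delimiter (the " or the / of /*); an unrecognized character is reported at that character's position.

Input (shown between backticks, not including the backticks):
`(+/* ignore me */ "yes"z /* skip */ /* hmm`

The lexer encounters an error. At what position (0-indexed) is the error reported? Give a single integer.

Answer: 36

Derivation:
pos=0: emit LPAREN '('
pos=1: emit PLUS '+'
pos=2: enter COMMENT mode (saw '/*')
exit COMMENT mode (now at pos=17)
pos=18: enter STRING mode
pos=18: emit STR "yes" (now at pos=23)
pos=23: emit ID 'z' (now at pos=24)
pos=25: enter COMMENT mode (saw '/*')
exit COMMENT mode (now at pos=35)
pos=36: enter COMMENT mode (saw '/*')
pos=36: ERROR — unterminated comment (reached EOF)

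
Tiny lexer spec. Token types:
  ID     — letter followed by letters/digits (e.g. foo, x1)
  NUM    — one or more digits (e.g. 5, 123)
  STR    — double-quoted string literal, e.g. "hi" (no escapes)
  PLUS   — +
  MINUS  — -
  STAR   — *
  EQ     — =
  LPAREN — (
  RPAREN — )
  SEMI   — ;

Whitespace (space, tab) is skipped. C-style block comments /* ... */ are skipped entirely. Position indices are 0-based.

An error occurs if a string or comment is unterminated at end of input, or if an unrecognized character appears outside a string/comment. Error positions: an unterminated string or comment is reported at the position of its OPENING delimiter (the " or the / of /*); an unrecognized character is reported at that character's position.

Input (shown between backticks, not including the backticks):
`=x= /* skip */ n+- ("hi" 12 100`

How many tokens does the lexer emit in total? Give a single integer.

pos=0: emit EQ '='
pos=1: emit ID 'x' (now at pos=2)
pos=2: emit EQ '='
pos=4: enter COMMENT mode (saw '/*')
exit COMMENT mode (now at pos=14)
pos=15: emit ID 'n' (now at pos=16)
pos=16: emit PLUS '+'
pos=17: emit MINUS '-'
pos=19: emit LPAREN '('
pos=20: enter STRING mode
pos=20: emit STR "hi" (now at pos=24)
pos=25: emit NUM '12' (now at pos=27)
pos=28: emit NUM '100' (now at pos=31)
DONE. 10 tokens: [EQ, ID, EQ, ID, PLUS, MINUS, LPAREN, STR, NUM, NUM]

Answer: 10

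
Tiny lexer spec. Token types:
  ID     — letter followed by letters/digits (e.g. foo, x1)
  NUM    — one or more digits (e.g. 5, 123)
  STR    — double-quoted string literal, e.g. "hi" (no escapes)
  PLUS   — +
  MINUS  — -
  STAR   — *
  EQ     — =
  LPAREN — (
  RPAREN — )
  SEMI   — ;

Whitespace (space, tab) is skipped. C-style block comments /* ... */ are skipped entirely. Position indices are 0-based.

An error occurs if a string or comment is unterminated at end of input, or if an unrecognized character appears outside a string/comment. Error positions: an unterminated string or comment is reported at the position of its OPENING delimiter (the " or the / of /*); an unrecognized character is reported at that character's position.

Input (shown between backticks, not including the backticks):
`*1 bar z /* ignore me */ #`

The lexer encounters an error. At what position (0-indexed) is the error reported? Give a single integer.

Answer: 25

Derivation:
pos=0: emit STAR '*'
pos=1: emit NUM '1' (now at pos=2)
pos=3: emit ID 'bar' (now at pos=6)
pos=7: emit ID 'z' (now at pos=8)
pos=9: enter COMMENT mode (saw '/*')
exit COMMENT mode (now at pos=24)
pos=25: ERROR — unrecognized char '#'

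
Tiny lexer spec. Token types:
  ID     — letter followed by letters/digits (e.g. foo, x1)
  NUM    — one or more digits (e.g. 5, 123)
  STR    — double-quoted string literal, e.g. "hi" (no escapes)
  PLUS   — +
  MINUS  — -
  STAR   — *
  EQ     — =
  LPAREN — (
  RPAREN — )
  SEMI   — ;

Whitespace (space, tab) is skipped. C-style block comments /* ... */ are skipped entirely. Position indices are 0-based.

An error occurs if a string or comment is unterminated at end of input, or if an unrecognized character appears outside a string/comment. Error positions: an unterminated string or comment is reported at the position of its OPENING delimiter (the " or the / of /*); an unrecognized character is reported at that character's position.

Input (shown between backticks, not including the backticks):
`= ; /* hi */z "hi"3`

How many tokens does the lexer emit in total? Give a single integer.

pos=0: emit EQ '='
pos=2: emit SEMI ';'
pos=4: enter COMMENT mode (saw '/*')
exit COMMENT mode (now at pos=12)
pos=12: emit ID 'z' (now at pos=13)
pos=14: enter STRING mode
pos=14: emit STR "hi" (now at pos=18)
pos=18: emit NUM '3' (now at pos=19)
DONE. 5 tokens: [EQ, SEMI, ID, STR, NUM]

Answer: 5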